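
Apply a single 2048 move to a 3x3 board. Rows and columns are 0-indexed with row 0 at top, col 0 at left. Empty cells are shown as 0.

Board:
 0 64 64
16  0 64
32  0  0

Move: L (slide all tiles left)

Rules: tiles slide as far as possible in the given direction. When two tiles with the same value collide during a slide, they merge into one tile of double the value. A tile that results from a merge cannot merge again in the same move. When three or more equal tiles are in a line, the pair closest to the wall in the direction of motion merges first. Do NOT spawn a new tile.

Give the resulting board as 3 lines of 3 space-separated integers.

Slide left:
row 0: [0, 64, 64] -> [128, 0, 0]
row 1: [16, 0, 64] -> [16, 64, 0]
row 2: [32, 0, 0] -> [32, 0, 0]

Answer: 128   0   0
 16  64   0
 32   0   0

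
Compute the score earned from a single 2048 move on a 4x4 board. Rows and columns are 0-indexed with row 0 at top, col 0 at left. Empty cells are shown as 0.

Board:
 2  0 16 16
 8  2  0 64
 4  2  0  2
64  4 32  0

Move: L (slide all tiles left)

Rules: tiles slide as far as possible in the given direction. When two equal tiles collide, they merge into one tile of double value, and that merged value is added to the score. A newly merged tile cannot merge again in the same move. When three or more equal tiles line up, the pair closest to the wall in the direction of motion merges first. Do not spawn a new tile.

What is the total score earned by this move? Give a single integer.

Answer: 36

Derivation:
Slide left:
row 0: [2, 0, 16, 16] -> [2, 32, 0, 0]  score +32 (running 32)
row 1: [8, 2, 0, 64] -> [8, 2, 64, 0]  score +0 (running 32)
row 2: [4, 2, 0, 2] -> [4, 4, 0, 0]  score +4 (running 36)
row 3: [64, 4, 32, 0] -> [64, 4, 32, 0]  score +0 (running 36)
Board after move:
 2 32  0  0
 8  2 64  0
 4  4  0  0
64  4 32  0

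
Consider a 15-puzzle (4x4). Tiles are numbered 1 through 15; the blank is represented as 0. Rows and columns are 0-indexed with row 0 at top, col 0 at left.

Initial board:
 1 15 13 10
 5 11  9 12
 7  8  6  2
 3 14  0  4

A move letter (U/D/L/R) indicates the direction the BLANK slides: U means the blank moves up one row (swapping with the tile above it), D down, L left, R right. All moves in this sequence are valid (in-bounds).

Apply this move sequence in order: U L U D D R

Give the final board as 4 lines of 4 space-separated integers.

After move 1 (U):
 1 15 13 10
 5 11  9 12
 7  8  0  2
 3 14  6  4

After move 2 (L):
 1 15 13 10
 5 11  9 12
 7  0  8  2
 3 14  6  4

After move 3 (U):
 1 15 13 10
 5  0  9 12
 7 11  8  2
 3 14  6  4

After move 4 (D):
 1 15 13 10
 5 11  9 12
 7  0  8  2
 3 14  6  4

After move 5 (D):
 1 15 13 10
 5 11  9 12
 7 14  8  2
 3  0  6  4

After move 6 (R):
 1 15 13 10
 5 11  9 12
 7 14  8  2
 3  6  0  4

Answer:  1 15 13 10
 5 11  9 12
 7 14  8  2
 3  6  0  4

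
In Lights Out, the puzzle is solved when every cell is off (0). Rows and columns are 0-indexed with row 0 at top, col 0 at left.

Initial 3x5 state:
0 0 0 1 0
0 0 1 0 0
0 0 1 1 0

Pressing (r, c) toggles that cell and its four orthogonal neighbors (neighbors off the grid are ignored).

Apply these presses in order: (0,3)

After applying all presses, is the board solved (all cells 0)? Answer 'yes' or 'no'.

After press 1 at (0,3):
0 0 1 0 1
0 0 1 1 0
0 0 1 1 0

Lights still on: 6

Answer: no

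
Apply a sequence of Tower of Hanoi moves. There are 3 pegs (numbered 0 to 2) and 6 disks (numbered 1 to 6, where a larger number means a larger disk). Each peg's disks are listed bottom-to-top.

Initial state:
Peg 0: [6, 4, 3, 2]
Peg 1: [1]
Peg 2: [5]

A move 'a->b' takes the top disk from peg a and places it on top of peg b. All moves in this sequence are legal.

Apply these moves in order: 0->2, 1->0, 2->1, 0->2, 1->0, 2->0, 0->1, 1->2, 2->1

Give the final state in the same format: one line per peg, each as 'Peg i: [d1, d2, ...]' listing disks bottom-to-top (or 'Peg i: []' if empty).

Answer: Peg 0: [6, 4, 3, 2]
Peg 1: [1]
Peg 2: [5]

Derivation:
After move 1 (0->2):
Peg 0: [6, 4, 3]
Peg 1: [1]
Peg 2: [5, 2]

After move 2 (1->0):
Peg 0: [6, 4, 3, 1]
Peg 1: []
Peg 2: [5, 2]

After move 3 (2->1):
Peg 0: [6, 4, 3, 1]
Peg 1: [2]
Peg 2: [5]

After move 4 (0->2):
Peg 0: [6, 4, 3]
Peg 1: [2]
Peg 2: [5, 1]

After move 5 (1->0):
Peg 0: [6, 4, 3, 2]
Peg 1: []
Peg 2: [5, 1]

After move 6 (2->0):
Peg 0: [6, 4, 3, 2, 1]
Peg 1: []
Peg 2: [5]

After move 7 (0->1):
Peg 0: [6, 4, 3, 2]
Peg 1: [1]
Peg 2: [5]

After move 8 (1->2):
Peg 0: [6, 4, 3, 2]
Peg 1: []
Peg 2: [5, 1]

After move 9 (2->1):
Peg 0: [6, 4, 3, 2]
Peg 1: [1]
Peg 2: [5]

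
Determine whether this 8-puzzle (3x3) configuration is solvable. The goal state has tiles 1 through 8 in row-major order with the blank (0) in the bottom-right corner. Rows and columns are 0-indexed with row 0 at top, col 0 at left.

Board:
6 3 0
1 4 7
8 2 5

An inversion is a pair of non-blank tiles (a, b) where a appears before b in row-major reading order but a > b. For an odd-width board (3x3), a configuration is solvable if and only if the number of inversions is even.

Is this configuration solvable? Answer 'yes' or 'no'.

Inversions (pairs i<j in row-major order where tile[i] > tile[j] > 0): 12
12 is even, so the puzzle is solvable.

Answer: yes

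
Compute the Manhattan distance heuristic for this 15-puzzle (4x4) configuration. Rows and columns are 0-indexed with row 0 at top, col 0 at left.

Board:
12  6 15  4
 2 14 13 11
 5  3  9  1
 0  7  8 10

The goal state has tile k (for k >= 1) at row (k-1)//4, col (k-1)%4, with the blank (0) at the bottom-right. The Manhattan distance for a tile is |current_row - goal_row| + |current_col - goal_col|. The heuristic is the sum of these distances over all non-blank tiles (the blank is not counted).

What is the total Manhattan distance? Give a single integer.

Tile 12: at (0,0), goal (2,3), distance |0-2|+|0-3| = 5
Tile 6: at (0,1), goal (1,1), distance |0-1|+|1-1| = 1
Tile 15: at (0,2), goal (3,2), distance |0-3|+|2-2| = 3
Tile 4: at (0,3), goal (0,3), distance |0-0|+|3-3| = 0
Tile 2: at (1,0), goal (0,1), distance |1-0|+|0-1| = 2
Tile 14: at (1,1), goal (3,1), distance |1-3|+|1-1| = 2
Tile 13: at (1,2), goal (3,0), distance |1-3|+|2-0| = 4
Tile 11: at (1,3), goal (2,2), distance |1-2|+|3-2| = 2
Tile 5: at (2,0), goal (1,0), distance |2-1|+|0-0| = 1
Tile 3: at (2,1), goal (0,2), distance |2-0|+|1-2| = 3
Tile 9: at (2,2), goal (2,0), distance |2-2|+|2-0| = 2
Tile 1: at (2,3), goal (0,0), distance |2-0|+|3-0| = 5
Tile 7: at (3,1), goal (1,2), distance |3-1|+|1-2| = 3
Tile 8: at (3,2), goal (1,3), distance |3-1|+|2-3| = 3
Tile 10: at (3,3), goal (2,1), distance |3-2|+|3-1| = 3
Sum: 5 + 1 + 3 + 0 + 2 + 2 + 4 + 2 + 1 + 3 + 2 + 5 + 3 + 3 + 3 = 39

Answer: 39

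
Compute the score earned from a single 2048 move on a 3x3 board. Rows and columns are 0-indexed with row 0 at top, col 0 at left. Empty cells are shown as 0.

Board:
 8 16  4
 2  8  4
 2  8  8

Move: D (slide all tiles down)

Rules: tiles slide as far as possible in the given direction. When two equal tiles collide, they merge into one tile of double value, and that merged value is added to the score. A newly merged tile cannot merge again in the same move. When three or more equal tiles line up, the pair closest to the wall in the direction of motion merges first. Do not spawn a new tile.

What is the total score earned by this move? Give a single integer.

Slide down:
col 0: [8, 2, 2] -> [0, 8, 4]  score +4 (running 4)
col 1: [16, 8, 8] -> [0, 16, 16]  score +16 (running 20)
col 2: [4, 4, 8] -> [0, 8, 8]  score +8 (running 28)
Board after move:
 0  0  0
 8 16  8
 4 16  8

Answer: 28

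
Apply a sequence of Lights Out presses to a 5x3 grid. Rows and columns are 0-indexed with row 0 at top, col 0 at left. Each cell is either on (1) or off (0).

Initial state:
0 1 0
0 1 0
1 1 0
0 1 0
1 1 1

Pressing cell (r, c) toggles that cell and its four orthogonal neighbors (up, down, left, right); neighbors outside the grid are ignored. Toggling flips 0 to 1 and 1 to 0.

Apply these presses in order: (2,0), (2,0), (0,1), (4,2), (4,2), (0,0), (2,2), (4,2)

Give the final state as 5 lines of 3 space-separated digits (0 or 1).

After press 1 at (2,0):
0 1 0
1 1 0
0 0 0
1 1 0
1 1 1

After press 2 at (2,0):
0 1 0
0 1 0
1 1 0
0 1 0
1 1 1

After press 3 at (0,1):
1 0 1
0 0 0
1 1 0
0 1 0
1 1 1

After press 4 at (4,2):
1 0 1
0 0 0
1 1 0
0 1 1
1 0 0

After press 5 at (4,2):
1 0 1
0 0 0
1 1 0
0 1 0
1 1 1

After press 6 at (0,0):
0 1 1
1 0 0
1 1 0
0 1 0
1 1 1

After press 7 at (2,2):
0 1 1
1 0 1
1 0 1
0 1 1
1 1 1

After press 8 at (4,2):
0 1 1
1 0 1
1 0 1
0 1 0
1 0 0

Answer: 0 1 1
1 0 1
1 0 1
0 1 0
1 0 0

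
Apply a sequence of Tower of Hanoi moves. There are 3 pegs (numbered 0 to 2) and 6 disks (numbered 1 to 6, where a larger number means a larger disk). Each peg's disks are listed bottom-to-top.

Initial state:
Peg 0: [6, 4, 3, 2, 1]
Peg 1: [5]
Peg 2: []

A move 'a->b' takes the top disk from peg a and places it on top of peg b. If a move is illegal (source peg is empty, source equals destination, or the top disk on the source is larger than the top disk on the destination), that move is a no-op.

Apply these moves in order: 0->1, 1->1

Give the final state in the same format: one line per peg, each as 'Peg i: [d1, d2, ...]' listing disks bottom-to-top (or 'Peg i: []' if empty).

Answer: Peg 0: [6, 4, 3, 2]
Peg 1: [5, 1]
Peg 2: []

Derivation:
After move 1 (0->1):
Peg 0: [6, 4, 3, 2]
Peg 1: [5, 1]
Peg 2: []

After move 2 (1->1):
Peg 0: [6, 4, 3, 2]
Peg 1: [5, 1]
Peg 2: []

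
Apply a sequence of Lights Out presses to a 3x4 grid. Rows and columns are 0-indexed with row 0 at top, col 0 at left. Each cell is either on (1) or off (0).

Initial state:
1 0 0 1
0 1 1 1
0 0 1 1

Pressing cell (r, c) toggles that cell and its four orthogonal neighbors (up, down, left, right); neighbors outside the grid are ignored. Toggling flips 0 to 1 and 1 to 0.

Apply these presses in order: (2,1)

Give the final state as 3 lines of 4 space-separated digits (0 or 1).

After press 1 at (2,1):
1 0 0 1
0 0 1 1
1 1 0 1

Answer: 1 0 0 1
0 0 1 1
1 1 0 1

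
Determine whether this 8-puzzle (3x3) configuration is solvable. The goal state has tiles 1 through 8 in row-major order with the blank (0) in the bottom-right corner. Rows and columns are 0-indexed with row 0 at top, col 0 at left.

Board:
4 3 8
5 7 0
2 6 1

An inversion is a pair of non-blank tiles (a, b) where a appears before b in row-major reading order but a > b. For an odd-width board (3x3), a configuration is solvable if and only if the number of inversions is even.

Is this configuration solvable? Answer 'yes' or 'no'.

Inversions (pairs i<j in row-major order where tile[i] > tile[j] > 0): 17
17 is odd, so the puzzle is not solvable.

Answer: no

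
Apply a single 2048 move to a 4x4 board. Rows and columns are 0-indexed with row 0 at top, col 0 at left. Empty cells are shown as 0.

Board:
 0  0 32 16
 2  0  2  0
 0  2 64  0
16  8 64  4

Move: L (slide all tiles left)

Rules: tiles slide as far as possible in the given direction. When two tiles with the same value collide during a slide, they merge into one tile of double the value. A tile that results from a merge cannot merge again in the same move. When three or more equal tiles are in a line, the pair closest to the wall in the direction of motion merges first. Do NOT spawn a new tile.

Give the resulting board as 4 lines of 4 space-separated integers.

Answer: 32 16  0  0
 4  0  0  0
 2 64  0  0
16  8 64  4

Derivation:
Slide left:
row 0: [0, 0, 32, 16] -> [32, 16, 0, 0]
row 1: [2, 0, 2, 0] -> [4, 0, 0, 0]
row 2: [0, 2, 64, 0] -> [2, 64, 0, 0]
row 3: [16, 8, 64, 4] -> [16, 8, 64, 4]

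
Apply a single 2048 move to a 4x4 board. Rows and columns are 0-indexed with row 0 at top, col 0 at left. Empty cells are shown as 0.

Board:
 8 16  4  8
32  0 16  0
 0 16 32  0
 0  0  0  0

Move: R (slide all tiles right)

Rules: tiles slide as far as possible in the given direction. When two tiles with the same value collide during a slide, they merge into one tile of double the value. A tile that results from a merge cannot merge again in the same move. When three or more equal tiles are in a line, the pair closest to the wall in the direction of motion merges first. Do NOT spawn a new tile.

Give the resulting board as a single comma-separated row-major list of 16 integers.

Slide right:
row 0: [8, 16, 4, 8] -> [8, 16, 4, 8]
row 1: [32, 0, 16, 0] -> [0, 0, 32, 16]
row 2: [0, 16, 32, 0] -> [0, 0, 16, 32]
row 3: [0, 0, 0, 0] -> [0, 0, 0, 0]

Answer: 8, 16, 4, 8, 0, 0, 32, 16, 0, 0, 16, 32, 0, 0, 0, 0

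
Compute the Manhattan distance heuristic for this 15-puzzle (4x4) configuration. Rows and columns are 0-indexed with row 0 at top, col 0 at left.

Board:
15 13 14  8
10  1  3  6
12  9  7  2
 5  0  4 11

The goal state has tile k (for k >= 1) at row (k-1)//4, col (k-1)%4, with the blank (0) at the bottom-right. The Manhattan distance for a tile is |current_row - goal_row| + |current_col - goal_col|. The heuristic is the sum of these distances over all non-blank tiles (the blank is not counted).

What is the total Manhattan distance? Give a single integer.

Tile 15: at (0,0), goal (3,2), distance |0-3|+|0-2| = 5
Tile 13: at (0,1), goal (3,0), distance |0-3|+|1-0| = 4
Tile 14: at (0,2), goal (3,1), distance |0-3|+|2-1| = 4
Tile 8: at (0,3), goal (1,3), distance |0-1|+|3-3| = 1
Tile 10: at (1,0), goal (2,1), distance |1-2|+|0-1| = 2
Tile 1: at (1,1), goal (0,0), distance |1-0|+|1-0| = 2
Tile 3: at (1,2), goal (0,2), distance |1-0|+|2-2| = 1
Tile 6: at (1,3), goal (1,1), distance |1-1|+|3-1| = 2
Tile 12: at (2,0), goal (2,3), distance |2-2|+|0-3| = 3
Tile 9: at (2,1), goal (2,0), distance |2-2|+|1-0| = 1
Tile 7: at (2,2), goal (1,2), distance |2-1|+|2-2| = 1
Tile 2: at (2,3), goal (0,1), distance |2-0|+|3-1| = 4
Tile 5: at (3,0), goal (1,0), distance |3-1|+|0-0| = 2
Tile 4: at (3,2), goal (0,3), distance |3-0|+|2-3| = 4
Tile 11: at (3,3), goal (2,2), distance |3-2|+|3-2| = 2
Sum: 5 + 4 + 4 + 1 + 2 + 2 + 1 + 2 + 3 + 1 + 1 + 4 + 2 + 4 + 2 = 38

Answer: 38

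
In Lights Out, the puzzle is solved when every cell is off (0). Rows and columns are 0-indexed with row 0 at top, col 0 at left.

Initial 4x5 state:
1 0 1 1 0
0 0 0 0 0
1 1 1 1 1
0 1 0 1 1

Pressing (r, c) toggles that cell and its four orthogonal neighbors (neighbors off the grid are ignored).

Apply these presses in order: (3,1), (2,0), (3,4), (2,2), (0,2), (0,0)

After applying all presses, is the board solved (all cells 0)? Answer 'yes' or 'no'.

After press 1 at (3,1):
1 0 1 1 0
0 0 0 0 0
1 0 1 1 1
1 0 1 1 1

After press 2 at (2,0):
1 0 1 1 0
1 0 0 0 0
0 1 1 1 1
0 0 1 1 1

After press 3 at (3,4):
1 0 1 1 0
1 0 0 0 0
0 1 1 1 0
0 0 1 0 0

After press 4 at (2,2):
1 0 1 1 0
1 0 1 0 0
0 0 0 0 0
0 0 0 0 0

After press 5 at (0,2):
1 1 0 0 0
1 0 0 0 0
0 0 0 0 0
0 0 0 0 0

After press 6 at (0,0):
0 0 0 0 0
0 0 0 0 0
0 0 0 0 0
0 0 0 0 0

Lights still on: 0

Answer: yes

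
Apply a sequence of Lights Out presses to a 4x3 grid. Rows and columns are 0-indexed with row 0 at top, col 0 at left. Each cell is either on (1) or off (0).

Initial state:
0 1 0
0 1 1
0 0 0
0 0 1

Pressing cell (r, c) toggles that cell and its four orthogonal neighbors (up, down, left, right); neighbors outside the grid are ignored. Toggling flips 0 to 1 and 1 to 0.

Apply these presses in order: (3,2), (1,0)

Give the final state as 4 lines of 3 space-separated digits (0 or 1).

After press 1 at (3,2):
0 1 0
0 1 1
0 0 1
0 1 0

After press 2 at (1,0):
1 1 0
1 0 1
1 0 1
0 1 0

Answer: 1 1 0
1 0 1
1 0 1
0 1 0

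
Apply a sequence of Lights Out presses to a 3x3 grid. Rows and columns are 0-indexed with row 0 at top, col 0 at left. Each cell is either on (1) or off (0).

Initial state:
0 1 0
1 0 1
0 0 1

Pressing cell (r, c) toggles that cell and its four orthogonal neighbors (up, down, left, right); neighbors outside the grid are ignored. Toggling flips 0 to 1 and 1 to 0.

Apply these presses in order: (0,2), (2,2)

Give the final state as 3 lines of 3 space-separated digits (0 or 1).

Answer: 0 0 1
1 0 1
0 1 0

Derivation:
After press 1 at (0,2):
0 0 1
1 0 0
0 0 1

After press 2 at (2,2):
0 0 1
1 0 1
0 1 0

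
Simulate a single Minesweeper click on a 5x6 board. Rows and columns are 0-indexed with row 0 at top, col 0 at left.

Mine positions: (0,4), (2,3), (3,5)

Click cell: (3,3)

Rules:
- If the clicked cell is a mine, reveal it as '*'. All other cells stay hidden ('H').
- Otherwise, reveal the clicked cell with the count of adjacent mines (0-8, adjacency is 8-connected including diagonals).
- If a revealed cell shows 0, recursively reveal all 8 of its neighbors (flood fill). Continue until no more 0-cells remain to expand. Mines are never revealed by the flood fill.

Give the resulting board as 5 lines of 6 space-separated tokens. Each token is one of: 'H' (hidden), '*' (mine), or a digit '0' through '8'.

H H H H H H
H H H H H H
H H H H H H
H H H 1 H H
H H H H H H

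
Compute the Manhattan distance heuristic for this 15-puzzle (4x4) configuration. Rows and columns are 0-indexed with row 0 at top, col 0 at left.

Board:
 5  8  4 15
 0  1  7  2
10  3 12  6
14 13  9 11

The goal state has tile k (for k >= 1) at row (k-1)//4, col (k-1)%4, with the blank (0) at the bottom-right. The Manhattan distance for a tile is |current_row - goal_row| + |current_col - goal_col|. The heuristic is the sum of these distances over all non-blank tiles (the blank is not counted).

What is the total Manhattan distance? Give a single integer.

Answer: 29

Derivation:
Tile 5: at (0,0), goal (1,0), distance |0-1|+|0-0| = 1
Tile 8: at (0,1), goal (1,3), distance |0-1|+|1-3| = 3
Tile 4: at (0,2), goal (0,3), distance |0-0|+|2-3| = 1
Tile 15: at (0,3), goal (3,2), distance |0-3|+|3-2| = 4
Tile 1: at (1,1), goal (0,0), distance |1-0|+|1-0| = 2
Tile 7: at (1,2), goal (1,2), distance |1-1|+|2-2| = 0
Tile 2: at (1,3), goal (0,1), distance |1-0|+|3-1| = 3
Tile 10: at (2,0), goal (2,1), distance |2-2|+|0-1| = 1
Tile 3: at (2,1), goal (0,2), distance |2-0|+|1-2| = 3
Tile 12: at (2,2), goal (2,3), distance |2-2|+|2-3| = 1
Tile 6: at (2,3), goal (1,1), distance |2-1|+|3-1| = 3
Tile 14: at (3,0), goal (3,1), distance |3-3|+|0-1| = 1
Tile 13: at (3,1), goal (3,0), distance |3-3|+|1-0| = 1
Tile 9: at (3,2), goal (2,0), distance |3-2|+|2-0| = 3
Tile 11: at (3,3), goal (2,2), distance |3-2|+|3-2| = 2
Sum: 1 + 3 + 1 + 4 + 2 + 0 + 3 + 1 + 3 + 1 + 3 + 1 + 1 + 3 + 2 = 29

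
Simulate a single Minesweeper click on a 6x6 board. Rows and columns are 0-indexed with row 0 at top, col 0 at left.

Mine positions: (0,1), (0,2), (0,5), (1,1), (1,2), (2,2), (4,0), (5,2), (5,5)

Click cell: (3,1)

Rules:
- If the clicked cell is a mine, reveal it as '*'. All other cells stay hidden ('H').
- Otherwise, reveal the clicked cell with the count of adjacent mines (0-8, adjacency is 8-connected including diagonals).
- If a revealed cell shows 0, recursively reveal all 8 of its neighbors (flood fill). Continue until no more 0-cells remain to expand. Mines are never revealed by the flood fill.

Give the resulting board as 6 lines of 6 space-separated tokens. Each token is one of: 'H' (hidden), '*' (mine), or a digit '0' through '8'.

H H H H H H
H H H H H H
H H H H H H
H 2 H H H H
H H H H H H
H H H H H H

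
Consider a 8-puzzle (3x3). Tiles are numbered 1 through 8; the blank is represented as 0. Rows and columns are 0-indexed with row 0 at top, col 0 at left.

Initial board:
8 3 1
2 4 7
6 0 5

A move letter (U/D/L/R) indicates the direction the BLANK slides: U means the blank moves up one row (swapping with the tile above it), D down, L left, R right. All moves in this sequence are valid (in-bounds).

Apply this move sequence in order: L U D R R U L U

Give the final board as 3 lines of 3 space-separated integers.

After move 1 (L):
8 3 1
2 4 7
0 6 5

After move 2 (U):
8 3 1
0 4 7
2 6 5

After move 3 (D):
8 3 1
2 4 7
0 6 5

After move 4 (R):
8 3 1
2 4 7
6 0 5

After move 5 (R):
8 3 1
2 4 7
6 5 0

After move 6 (U):
8 3 1
2 4 0
6 5 7

After move 7 (L):
8 3 1
2 0 4
6 5 7

After move 8 (U):
8 0 1
2 3 4
6 5 7

Answer: 8 0 1
2 3 4
6 5 7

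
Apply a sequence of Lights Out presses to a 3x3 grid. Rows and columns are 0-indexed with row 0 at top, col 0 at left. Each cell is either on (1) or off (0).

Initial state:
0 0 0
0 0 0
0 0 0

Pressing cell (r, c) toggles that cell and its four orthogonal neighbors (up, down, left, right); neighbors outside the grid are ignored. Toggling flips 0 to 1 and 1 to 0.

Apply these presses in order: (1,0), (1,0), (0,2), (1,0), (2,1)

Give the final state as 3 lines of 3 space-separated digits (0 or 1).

Answer: 1 1 1
1 0 1
0 1 1

Derivation:
After press 1 at (1,0):
1 0 0
1 1 0
1 0 0

After press 2 at (1,0):
0 0 0
0 0 0
0 0 0

After press 3 at (0,2):
0 1 1
0 0 1
0 0 0

After press 4 at (1,0):
1 1 1
1 1 1
1 0 0

After press 5 at (2,1):
1 1 1
1 0 1
0 1 1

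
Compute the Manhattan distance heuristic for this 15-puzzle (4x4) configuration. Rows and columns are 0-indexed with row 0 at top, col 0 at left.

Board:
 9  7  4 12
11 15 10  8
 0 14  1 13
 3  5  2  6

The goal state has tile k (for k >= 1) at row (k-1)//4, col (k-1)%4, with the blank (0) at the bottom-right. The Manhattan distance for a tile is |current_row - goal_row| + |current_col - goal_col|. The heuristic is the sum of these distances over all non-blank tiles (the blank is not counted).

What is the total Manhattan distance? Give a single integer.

Answer: 40

Derivation:
Tile 9: at (0,0), goal (2,0), distance |0-2|+|0-0| = 2
Tile 7: at (0,1), goal (1,2), distance |0-1|+|1-2| = 2
Tile 4: at (0,2), goal (0,3), distance |0-0|+|2-3| = 1
Tile 12: at (0,3), goal (2,3), distance |0-2|+|3-3| = 2
Tile 11: at (1,0), goal (2,2), distance |1-2|+|0-2| = 3
Tile 15: at (1,1), goal (3,2), distance |1-3|+|1-2| = 3
Tile 10: at (1,2), goal (2,1), distance |1-2|+|2-1| = 2
Tile 8: at (1,3), goal (1,3), distance |1-1|+|3-3| = 0
Tile 14: at (2,1), goal (3,1), distance |2-3|+|1-1| = 1
Tile 1: at (2,2), goal (0,0), distance |2-0|+|2-0| = 4
Tile 13: at (2,3), goal (3,0), distance |2-3|+|3-0| = 4
Tile 3: at (3,0), goal (0,2), distance |3-0|+|0-2| = 5
Tile 5: at (3,1), goal (1,0), distance |3-1|+|1-0| = 3
Tile 2: at (3,2), goal (0,1), distance |3-0|+|2-1| = 4
Tile 6: at (3,3), goal (1,1), distance |3-1|+|3-1| = 4
Sum: 2 + 2 + 1 + 2 + 3 + 3 + 2 + 0 + 1 + 4 + 4 + 5 + 3 + 4 + 4 = 40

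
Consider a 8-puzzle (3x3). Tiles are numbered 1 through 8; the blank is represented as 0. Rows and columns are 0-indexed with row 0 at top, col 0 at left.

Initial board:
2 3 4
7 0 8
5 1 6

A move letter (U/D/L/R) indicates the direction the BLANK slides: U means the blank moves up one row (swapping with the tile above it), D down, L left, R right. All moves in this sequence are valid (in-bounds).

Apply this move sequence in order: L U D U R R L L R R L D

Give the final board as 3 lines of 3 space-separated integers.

After move 1 (L):
2 3 4
0 7 8
5 1 6

After move 2 (U):
0 3 4
2 7 8
5 1 6

After move 3 (D):
2 3 4
0 7 8
5 1 6

After move 4 (U):
0 3 4
2 7 8
5 1 6

After move 5 (R):
3 0 4
2 7 8
5 1 6

After move 6 (R):
3 4 0
2 7 8
5 1 6

After move 7 (L):
3 0 4
2 7 8
5 1 6

After move 8 (L):
0 3 4
2 7 8
5 1 6

After move 9 (R):
3 0 4
2 7 8
5 1 6

After move 10 (R):
3 4 0
2 7 8
5 1 6

After move 11 (L):
3 0 4
2 7 8
5 1 6

After move 12 (D):
3 7 4
2 0 8
5 1 6

Answer: 3 7 4
2 0 8
5 1 6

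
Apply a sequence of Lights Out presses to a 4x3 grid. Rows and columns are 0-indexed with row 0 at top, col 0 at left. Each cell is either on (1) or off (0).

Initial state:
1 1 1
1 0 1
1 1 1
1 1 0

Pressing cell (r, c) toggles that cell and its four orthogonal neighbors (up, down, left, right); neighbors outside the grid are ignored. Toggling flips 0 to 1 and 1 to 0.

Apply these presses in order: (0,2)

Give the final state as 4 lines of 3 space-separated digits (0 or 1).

After press 1 at (0,2):
1 0 0
1 0 0
1 1 1
1 1 0

Answer: 1 0 0
1 0 0
1 1 1
1 1 0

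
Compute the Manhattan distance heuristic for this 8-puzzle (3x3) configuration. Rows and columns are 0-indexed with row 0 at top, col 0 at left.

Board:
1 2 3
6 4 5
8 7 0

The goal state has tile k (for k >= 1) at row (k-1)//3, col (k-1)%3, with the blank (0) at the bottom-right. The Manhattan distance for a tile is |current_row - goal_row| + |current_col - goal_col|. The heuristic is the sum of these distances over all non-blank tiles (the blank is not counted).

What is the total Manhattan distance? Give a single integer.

Tile 1: at (0,0), goal (0,0), distance |0-0|+|0-0| = 0
Tile 2: at (0,1), goal (0,1), distance |0-0|+|1-1| = 0
Tile 3: at (0,2), goal (0,2), distance |0-0|+|2-2| = 0
Tile 6: at (1,0), goal (1,2), distance |1-1|+|0-2| = 2
Tile 4: at (1,1), goal (1,0), distance |1-1|+|1-0| = 1
Tile 5: at (1,2), goal (1,1), distance |1-1|+|2-1| = 1
Tile 8: at (2,0), goal (2,1), distance |2-2|+|0-1| = 1
Tile 7: at (2,1), goal (2,0), distance |2-2|+|1-0| = 1
Sum: 0 + 0 + 0 + 2 + 1 + 1 + 1 + 1 = 6

Answer: 6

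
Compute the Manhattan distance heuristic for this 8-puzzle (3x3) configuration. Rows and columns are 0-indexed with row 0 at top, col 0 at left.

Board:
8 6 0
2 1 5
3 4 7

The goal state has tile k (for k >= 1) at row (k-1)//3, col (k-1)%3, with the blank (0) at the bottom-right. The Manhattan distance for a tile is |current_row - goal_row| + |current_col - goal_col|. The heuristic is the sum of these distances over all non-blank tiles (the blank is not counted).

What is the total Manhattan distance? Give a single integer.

Answer: 18

Derivation:
Tile 8: at (0,0), goal (2,1), distance |0-2|+|0-1| = 3
Tile 6: at (0,1), goal (1,2), distance |0-1|+|1-2| = 2
Tile 2: at (1,0), goal (0,1), distance |1-0|+|0-1| = 2
Tile 1: at (1,1), goal (0,0), distance |1-0|+|1-0| = 2
Tile 5: at (1,2), goal (1,1), distance |1-1|+|2-1| = 1
Tile 3: at (2,0), goal (0,2), distance |2-0|+|0-2| = 4
Tile 4: at (2,1), goal (1,0), distance |2-1|+|1-0| = 2
Tile 7: at (2,2), goal (2,0), distance |2-2|+|2-0| = 2
Sum: 3 + 2 + 2 + 2 + 1 + 4 + 2 + 2 = 18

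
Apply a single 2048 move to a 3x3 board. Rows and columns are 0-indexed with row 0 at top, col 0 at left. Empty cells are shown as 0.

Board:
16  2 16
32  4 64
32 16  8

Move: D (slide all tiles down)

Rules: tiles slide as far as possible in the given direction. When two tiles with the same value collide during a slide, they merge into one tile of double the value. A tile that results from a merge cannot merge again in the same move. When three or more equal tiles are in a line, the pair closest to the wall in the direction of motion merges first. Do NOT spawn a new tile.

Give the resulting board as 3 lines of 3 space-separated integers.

Answer:  0  2 16
16  4 64
64 16  8

Derivation:
Slide down:
col 0: [16, 32, 32] -> [0, 16, 64]
col 1: [2, 4, 16] -> [2, 4, 16]
col 2: [16, 64, 8] -> [16, 64, 8]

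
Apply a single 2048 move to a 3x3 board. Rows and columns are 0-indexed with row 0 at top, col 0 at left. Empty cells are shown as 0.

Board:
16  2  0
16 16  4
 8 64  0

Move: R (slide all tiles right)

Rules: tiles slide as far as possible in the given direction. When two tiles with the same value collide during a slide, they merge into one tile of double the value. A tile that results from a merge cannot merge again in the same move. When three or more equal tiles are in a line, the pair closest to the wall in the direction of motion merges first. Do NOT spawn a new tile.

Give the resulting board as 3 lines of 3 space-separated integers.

Answer:  0 16  2
 0 32  4
 0  8 64

Derivation:
Slide right:
row 0: [16, 2, 0] -> [0, 16, 2]
row 1: [16, 16, 4] -> [0, 32, 4]
row 2: [8, 64, 0] -> [0, 8, 64]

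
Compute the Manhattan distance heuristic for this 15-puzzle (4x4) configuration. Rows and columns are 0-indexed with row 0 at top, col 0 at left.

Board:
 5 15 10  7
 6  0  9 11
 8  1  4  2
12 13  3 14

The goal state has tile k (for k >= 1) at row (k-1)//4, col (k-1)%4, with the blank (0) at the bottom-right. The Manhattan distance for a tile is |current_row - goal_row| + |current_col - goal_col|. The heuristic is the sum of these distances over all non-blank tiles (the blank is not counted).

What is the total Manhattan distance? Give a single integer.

Tile 5: at (0,0), goal (1,0), distance |0-1|+|0-0| = 1
Tile 15: at (0,1), goal (3,2), distance |0-3|+|1-2| = 4
Tile 10: at (0,2), goal (2,1), distance |0-2|+|2-1| = 3
Tile 7: at (0,3), goal (1,2), distance |0-1|+|3-2| = 2
Tile 6: at (1,0), goal (1,1), distance |1-1|+|0-1| = 1
Tile 9: at (1,2), goal (2,0), distance |1-2|+|2-0| = 3
Tile 11: at (1,3), goal (2,2), distance |1-2|+|3-2| = 2
Tile 8: at (2,0), goal (1,3), distance |2-1|+|0-3| = 4
Tile 1: at (2,1), goal (0,0), distance |2-0|+|1-0| = 3
Tile 4: at (2,2), goal (0,3), distance |2-0|+|2-3| = 3
Tile 2: at (2,3), goal (0,1), distance |2-0|+|3-1| = 4
Tile 12: at (3,0), goal (2,3), distance |3-2|+|0-3| = 4
Tile 13: at (3,1), goal (3,0), distance |3-3|+|1-0| = 1
Tile 3: at (3,2), goal (0,2), distance |3-0|+|2-2| = 3
Tile 14: at (3,3), goal (3,1), distance |3-3|+|3-1| = 2
Sum: 1 + 4 + 3 + 2 + 1 + 3 + 2 + 4 + 3 + 3 + 4 + 4 + 1 + 3 + 2 = 40

Answer: 40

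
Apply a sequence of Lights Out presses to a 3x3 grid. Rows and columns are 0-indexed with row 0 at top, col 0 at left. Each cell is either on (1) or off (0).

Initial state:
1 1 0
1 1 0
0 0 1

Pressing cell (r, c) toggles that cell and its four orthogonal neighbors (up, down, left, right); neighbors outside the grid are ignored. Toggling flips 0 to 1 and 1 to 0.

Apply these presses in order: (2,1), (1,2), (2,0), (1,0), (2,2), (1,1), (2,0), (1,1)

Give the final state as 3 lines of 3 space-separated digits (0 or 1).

Answer: 0 1 1
0 0 0
0 0 0

Derivation:
After press 1 at (2,1):
1 1 0
1 0 0
1 1 0

After press 2 at (1,2):
1 1 1
1 1 1
1 1 1

After press 3 at (2,0):
1 1 1
0 1 1
0 0 1

After press 4 at (1,0):
0 1 1
1 0 1
1 0 1

After press 5 at (2,2):
0 1 1
1 0 0
1 1 0

After press 6 at (1,1):
0 0 1
0 1 1
1 0 0

After press 7 at (2,0):
0 0 1
1 1 1
0 1 0

After press 8 at (1,1):
0 1 1
0 0 0
0 0 0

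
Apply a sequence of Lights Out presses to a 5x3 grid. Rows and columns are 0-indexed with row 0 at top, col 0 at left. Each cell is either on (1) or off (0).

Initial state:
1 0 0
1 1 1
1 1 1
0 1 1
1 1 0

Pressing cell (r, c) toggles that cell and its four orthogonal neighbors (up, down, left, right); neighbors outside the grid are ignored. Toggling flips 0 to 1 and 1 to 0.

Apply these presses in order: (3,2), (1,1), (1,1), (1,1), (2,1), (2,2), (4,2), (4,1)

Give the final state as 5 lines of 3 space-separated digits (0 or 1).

After press 1 at (3,2):
1 0 0
1 1 1
1 1 0
0 0 0
1 1 1

After press 2 at (1,1):
1 1 0
0 0 0
1 0 0
0 0 0
1 1 1

After press 3 at (1,1):
1 0 0
1 1 1
1 1 0
0 0 0
1 1 1

After press 4 at (1,1):
1 1 0
0 0 0
1 0 0
0 0 0
1 1 1

After press 5 at (2,1):
1 1 0
0 1 0
0 1 1
0 1 0
1 1 1

After press 6 at (2,2):
1 1 0
0 1 1
0 0 0
0 1 1
1 1 1

After press 7 at (4,2):
1 1 0
0 1 1
0 0 0
0 1 0
1 0 0

After press 8 at (4,1):
1 1 0
0 1 1
0 0 0
0 0 0
0 1 1

Answer: 1 1 0
0 1 1
0 0 0
0 0 0
0 1 1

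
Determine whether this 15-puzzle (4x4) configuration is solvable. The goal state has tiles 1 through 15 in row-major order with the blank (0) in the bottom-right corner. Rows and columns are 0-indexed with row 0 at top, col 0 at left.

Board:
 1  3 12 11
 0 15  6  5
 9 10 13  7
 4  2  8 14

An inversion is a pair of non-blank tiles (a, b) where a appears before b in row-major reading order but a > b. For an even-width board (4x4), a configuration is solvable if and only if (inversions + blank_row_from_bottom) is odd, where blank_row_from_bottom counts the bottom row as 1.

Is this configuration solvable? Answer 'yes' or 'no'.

Inversions: 48
Blank is in row 1 (0-indexed from top), which is row 3 counting from the bottom (bottom = 1).
48 + 3 = 51, which is odd, so the puzzle is solvable.

Answer: yes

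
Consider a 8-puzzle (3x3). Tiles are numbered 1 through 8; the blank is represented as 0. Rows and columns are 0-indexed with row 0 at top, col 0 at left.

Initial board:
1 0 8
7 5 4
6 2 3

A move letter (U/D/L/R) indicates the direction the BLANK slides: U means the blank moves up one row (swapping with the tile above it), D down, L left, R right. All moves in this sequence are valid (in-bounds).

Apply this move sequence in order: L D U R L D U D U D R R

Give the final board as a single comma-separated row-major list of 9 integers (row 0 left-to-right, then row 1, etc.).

Answer: 7, 1, 8, 5, 4, 0, 6, 2, 3

Derivation:
After move 1 (L):
0 1 8
7 5 4
6 2 3

After move 2 (D):
7 1 8
0 5 4
6 2 3

After move 3 (U):
0 1 8
7 5 4
6 2 3

After move 4 (R):
1 0 8
7 5 4
6 2 3

After move 5 (L):
0 1 8
7 5 4
6 2 3

After move 6 (D):
7 1 8
0 5 4
6 2 3

After move 7 (U):
0 1 8
7 5 4
6 2 3

After move 8 (D):
7 1 8
0 5 4
6 2 3

After move 9 (U):
0 1 8
7 5 4
6 2 3

After move 10 (D):
7 1 8
0 5 4
6 2 3

After move 11 (R):
7 1 8
5 0 4
6 2 3

After move 12 (R):
7 1 8
5 4 0
6 2 3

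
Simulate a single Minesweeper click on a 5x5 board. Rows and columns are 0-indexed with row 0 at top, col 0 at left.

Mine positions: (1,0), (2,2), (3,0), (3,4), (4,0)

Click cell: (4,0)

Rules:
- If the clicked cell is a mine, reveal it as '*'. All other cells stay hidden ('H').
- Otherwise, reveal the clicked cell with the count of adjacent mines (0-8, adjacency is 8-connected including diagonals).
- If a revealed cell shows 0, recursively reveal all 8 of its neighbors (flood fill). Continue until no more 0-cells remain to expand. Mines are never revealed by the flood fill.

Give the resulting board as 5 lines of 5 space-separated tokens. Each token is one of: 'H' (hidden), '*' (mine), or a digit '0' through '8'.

H H H H H
H H H H H
H H H H H
H H H H H
* H H H H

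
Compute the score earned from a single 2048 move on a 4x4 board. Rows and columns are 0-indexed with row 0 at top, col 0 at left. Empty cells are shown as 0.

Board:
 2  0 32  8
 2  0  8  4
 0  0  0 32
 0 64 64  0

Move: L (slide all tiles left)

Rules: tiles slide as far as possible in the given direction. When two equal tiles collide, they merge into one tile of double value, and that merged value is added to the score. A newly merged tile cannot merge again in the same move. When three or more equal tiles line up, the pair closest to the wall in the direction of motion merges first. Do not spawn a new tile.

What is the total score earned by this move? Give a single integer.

Answer: 128

Derivation:
Slide left:
row 0: [2, 0, 32, 8] -> [2, 32, 8, 0]  score +0 (running 0)
row 1: [2, 0, 8, 4] -> [2, 8, 4, 0]  score +0 (running 0)
row 2: [0, 0, 0, 32] -> [32, 0, 0, 0]  score +0 (running 0)
row 3: [0, 64, 64, 0] -> [128, 0, 0, 0]  score +128 (running 128)
Board after move:
  2  32   8   0
  2   8   4   0
 32   0   0   0
128   0   0   0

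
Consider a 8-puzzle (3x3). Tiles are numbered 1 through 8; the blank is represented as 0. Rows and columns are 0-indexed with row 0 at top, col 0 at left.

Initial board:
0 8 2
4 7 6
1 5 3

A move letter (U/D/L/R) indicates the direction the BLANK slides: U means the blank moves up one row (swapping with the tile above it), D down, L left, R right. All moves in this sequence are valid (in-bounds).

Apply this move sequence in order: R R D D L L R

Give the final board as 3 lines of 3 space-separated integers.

After move 1 (R):
8 0 2
4 7 6
1 5 3

After move 2 (R):
8 2 0
4 7 6
1 5 3

After move 3 (D):
8 2 6
4 7 0
1 5 3

After move 4 (D):
8 2 6
4 7 3
1 5 0

After move 5 (L):
8 2 6
4 7 3
1 0 5

After move 6 (L):
8 2 6
4 7 3
0 1 5

After move 7 (R):
8 2 6
4 7 3
1 0 5

Answer: 8 2 6
4 7 3
1 0 5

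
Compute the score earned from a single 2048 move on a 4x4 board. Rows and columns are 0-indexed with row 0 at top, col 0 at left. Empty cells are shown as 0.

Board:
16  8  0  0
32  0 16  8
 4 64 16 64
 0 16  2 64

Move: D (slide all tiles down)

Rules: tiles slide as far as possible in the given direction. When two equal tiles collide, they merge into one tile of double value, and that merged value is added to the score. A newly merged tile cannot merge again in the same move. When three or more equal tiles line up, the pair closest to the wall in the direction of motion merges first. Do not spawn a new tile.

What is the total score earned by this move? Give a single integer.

Answer: 160

Derivation:
Slide down:
col 0: [16, 32, 4, 0] -> [0, 16, 32, 4]  score +0 (running 0)
col 1: [8, 0, 64, 16] -> [0, 8, 64, 16]  score +0 (running 0)
col 2: [0, 16, 16, 2] -> [0, 0, 32, 2]  score +32 (running 32)
col 3: [0, 8, 64, 64] -> [0, 0, 8, 128]  score +128 (running 160)
Board after move:
  0   0   0   0
 16   8   0   0
 32  64  32   8
  4  16   2 128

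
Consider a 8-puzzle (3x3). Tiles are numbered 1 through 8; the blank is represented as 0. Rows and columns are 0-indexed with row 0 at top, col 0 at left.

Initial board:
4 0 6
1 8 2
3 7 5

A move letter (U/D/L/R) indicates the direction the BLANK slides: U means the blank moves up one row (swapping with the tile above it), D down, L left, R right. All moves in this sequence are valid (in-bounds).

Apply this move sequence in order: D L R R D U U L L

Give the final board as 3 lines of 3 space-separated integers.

Answer: 0 4 8
1 2 6
3 7 5

Derivation:
After move 1 (D):
4 8 6
1 0 2
3 7 5

After move 2 (L):
4 8 6
0 1 2
3 7 5

After move 3 (R):
4 8 6
1 0 2
3 7 5

After move 4 (R):
4 8 6
1 2 0
3 7 5

After move 5 (D):
4 8 6
1 2 5
3 7 0

After move 6 (U):
4 8 6
1 2 0
3 7 5

After move 7 (U):
4 8 0
1 2 6
3 7 5

After move 8 (L):
4 0 8
1 2 6
3 7 5

After move 9 (L):
0 4 8
1 2 6
3 7 5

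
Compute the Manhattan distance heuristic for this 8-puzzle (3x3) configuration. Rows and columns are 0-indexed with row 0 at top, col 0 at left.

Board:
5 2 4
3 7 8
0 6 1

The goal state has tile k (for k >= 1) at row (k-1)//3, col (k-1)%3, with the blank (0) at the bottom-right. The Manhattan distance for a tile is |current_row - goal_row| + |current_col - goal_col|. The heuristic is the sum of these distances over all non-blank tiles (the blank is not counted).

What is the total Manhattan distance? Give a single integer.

Answer: 18

Derivation:
Tile 5: at (0,0), goal (1,1), distance |0-1|+|0-1| = 2
Tile 2: at (0,1), goal (0,1), distance |0-0|+|1-1| = 0
Tile 4: at (0,2), goal (1,0), distance |0-1|+|2-0| = 3
Tile 3: at (1,0), goal (0,2), distance |1-0|+|0-2| = 3
Tile 7: at (1,1), goal (2,0), distance |1-2|+|1-0| = 2
Tile 8: at (1,2), goal (2,1), distance |1-2|+|2-1| = 2
Tile 6: at (2,1), goal (1,2), distance |2-1|+|1-2| = 2
Tile 1: at (2,2), goal (0,0), distance |2-0|+|2-0| = 4
Sum: 2 + 0 + 3 + 3 + 2 + 2 + 2 + 4 = 18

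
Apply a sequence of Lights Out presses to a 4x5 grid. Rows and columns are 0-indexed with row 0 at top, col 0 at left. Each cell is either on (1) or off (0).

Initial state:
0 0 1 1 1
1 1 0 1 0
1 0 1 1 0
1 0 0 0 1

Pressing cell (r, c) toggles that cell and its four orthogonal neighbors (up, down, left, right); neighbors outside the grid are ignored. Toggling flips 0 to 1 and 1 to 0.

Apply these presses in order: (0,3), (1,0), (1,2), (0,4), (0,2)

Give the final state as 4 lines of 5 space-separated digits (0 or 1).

Answer: 1 1 0 0 1
0 1 0 1 1
0 0 0 1 0
1 0 0 0 1

Derivation:
After press 1 at (0,3):
0 0 0 0 0
1 1 0 0 0
1 0 1 1 0
1 0 0 0 1

After press 2 at (1,0):
1 0 0 0 0
0 0 0 0 0
0 0 1 1 0
1 0 0 0 1

After press 3 at (1,2):
1 0 1 0 0
0 1 1 1 0
0 0 0 1 0
1 0 0 0 1

After press 4 at (0,4):
1 0 1 1 1
0 1 1 1 1
0 0 0 1 0
1 0 0 0 1

After press 5 at (0,2):
1 1 0 0 1
0 1 0 1 1
0 0 0 1 0
1 0 0 0 1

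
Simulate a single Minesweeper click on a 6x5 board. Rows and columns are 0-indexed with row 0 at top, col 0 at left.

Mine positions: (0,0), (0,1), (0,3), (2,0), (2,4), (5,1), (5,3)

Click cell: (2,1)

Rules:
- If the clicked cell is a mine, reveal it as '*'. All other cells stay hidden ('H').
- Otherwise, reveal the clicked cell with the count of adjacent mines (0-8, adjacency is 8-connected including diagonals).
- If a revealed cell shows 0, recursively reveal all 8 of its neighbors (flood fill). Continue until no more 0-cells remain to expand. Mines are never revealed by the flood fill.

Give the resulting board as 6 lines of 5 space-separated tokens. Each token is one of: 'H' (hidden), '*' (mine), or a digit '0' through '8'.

H H H H H
H H H H H
H 1 H H H
H H H H H
H H H H H
H H H H H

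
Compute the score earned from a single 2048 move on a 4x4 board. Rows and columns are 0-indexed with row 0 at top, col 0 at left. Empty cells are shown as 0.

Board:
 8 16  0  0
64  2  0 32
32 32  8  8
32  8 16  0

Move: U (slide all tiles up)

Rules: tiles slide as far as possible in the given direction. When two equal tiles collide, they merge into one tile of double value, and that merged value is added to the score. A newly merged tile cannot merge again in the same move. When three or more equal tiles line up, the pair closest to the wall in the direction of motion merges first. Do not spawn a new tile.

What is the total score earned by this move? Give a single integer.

Answer: 64

Derivation:
Slide up:
col 0: [8, 64, 32, 32] -> [8, 64, 64, 0]  score +64 (running 64)
col 1: [16, 2, 32, 8] -> [16, 2, 32, 8]  score +0 (running 64)
col 2: [0, 0, 8, 16] -> [8, 16, 0, 0]  score +0 (running 64)
col 3: [0, 32, 8, 0] -> [32, 8, 0, 0]  score +0 (running 64)
Board after move:
 8 16  8 32
64  2 16  8
64 32  0  0
 0  8  0  0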